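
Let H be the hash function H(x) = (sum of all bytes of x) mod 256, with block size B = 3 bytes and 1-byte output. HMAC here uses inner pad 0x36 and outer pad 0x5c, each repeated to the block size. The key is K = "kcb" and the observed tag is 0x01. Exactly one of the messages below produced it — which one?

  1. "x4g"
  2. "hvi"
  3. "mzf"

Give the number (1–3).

2

Key "kcb" = 6b 63 62 is exactly B = 3 bytes: K' = 6b 63 62.
K' ⊕ ipad = 5d 55 54; K' ⊕ opad = 37 3f 3e.
m1: inner = H(5d 55 54 78 34 67) = 19; tag = H(37 3f 3e 19) = cd
m2: inner = H(5d 55 54 68 76 69) = 4d; tag = H(37 3f 3e 4d) = 01 ← matches
m3: inner = H(5d 55 54 6d 7a 66) = 53; tag = H(37 3f 3e 53) = 07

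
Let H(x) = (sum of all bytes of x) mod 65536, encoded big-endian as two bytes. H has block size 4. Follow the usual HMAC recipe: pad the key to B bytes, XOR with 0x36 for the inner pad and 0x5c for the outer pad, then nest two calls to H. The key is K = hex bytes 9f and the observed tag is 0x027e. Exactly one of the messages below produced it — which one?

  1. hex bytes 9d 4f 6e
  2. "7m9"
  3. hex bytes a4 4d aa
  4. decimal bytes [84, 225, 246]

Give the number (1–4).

1

Key hex bytes 9f is 1 byte ≤ B = 4; zero-pad to 4 bytes: K' = 9f 00 00 00.
K' ⊕ ipad = a9 36 36 36; K' ⊕ opad = c3 5c 5c 5c.
m1: inner = H(a9 36 36 36 9d 4f 6e) = 02 a5; tag = H(c3 5c 5c 5c 02 a5) = 027e ← matches
m2: inner = H(a9 36 36 36 37 6d 39) = 02 28; tag = H(c3 5c 5c 5c 02 28) = 0201
m3: inner = H(a9 36 36 36 a4 4d aa) = 02 e6; tag = H(c3 5c 5c 5c 02 e6) = 02bf
m4: inner = H(a9 36 36 36 54 e1 f6) = 03 76; tag = H(c3 5c 5c 5c 03 76) = 0250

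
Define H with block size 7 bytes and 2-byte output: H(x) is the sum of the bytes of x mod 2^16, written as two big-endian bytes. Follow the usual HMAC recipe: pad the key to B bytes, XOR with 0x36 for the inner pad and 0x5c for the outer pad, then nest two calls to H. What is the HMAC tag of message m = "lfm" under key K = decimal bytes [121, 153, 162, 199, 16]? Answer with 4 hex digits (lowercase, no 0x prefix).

Key decimal bytes [121, 153, 162, 199, 16] = 79 99 a2 c7 10 is 5 bytes ≤ B = 7; zero-pad to 7 bytes: K' = 79 99 a2 c7 10 00 00.
K' ⊕ ipad = 4f af 94 f1 26 36 36.  K' ⊕ opad = 25 c5 fe 9b 4c 5c 5c.
Inner input = (K'⊕ipad) ∥ m = 4f af 94 f1 26 36 36 ∥ 6c 66 6d.
Inner hash: sum = 79+175+148+241+38+54+54+108+102+109 = 1108 → 04 54.
Outer input = (K'⊕opad) ∥ inner = 25 c5 fe 9b 4c 5c 5c ∥ 04 54.
Outer hash (tag): sum = 37+197+254+155+76+92+92+4+84 = 991 → 03 df.

03df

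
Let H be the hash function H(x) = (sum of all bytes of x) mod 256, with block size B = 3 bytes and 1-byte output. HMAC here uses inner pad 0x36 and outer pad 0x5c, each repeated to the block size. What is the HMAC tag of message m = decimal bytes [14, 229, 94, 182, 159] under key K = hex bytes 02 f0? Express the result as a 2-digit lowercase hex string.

3c

Key hex bytes 02 f0 is 2 bytes ≤ B = 3; zero-pad to 3 bytes: K' = 02 f0 00.
K' ⊕ ipad = 34 c6 36.  K' ⊕ opad = 5e ac 5c.
Inner input = (K'⊕ipad) ∥ m = 34 c6 36 ∥ 0e e5 5e b6 9f.
Inner hash: sum = 52+198+54+14+229+94+182+159 = 982; mod 256 = 214 → d6.
Outer input = (K'⊕opad) ∥ inner = 5e ac 5c ∥ d6.
Outer hash (tag): sum = 94+172+92+214 = 572; mod 256 = 60 → 3c.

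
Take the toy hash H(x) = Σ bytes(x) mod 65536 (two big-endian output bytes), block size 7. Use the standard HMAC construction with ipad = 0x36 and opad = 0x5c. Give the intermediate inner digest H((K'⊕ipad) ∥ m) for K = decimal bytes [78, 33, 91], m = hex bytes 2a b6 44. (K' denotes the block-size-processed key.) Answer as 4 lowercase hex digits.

Key decimal bytes [78, 33, 91] = 4e 21 5b is 3 bytes ≤ B = 7; zero-pad to 7 bytes: K' = 4e 21 5b 00 00 00 00.
K' ⊕ ipad = 78 17 6d 36 36 36 36.
Inner input = 78 17 6d 36 36 36 36 ∥ 2a b6 44.
Inner hash: sum = 120+23+109+54+54+54+54+42+182+68 = 760 → 02 f8.

02f8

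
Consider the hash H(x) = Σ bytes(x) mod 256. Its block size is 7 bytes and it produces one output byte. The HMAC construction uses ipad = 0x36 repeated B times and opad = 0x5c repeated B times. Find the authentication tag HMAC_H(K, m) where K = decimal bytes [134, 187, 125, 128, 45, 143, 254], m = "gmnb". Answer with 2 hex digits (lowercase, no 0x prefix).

Key decimal bytes [134, 187, 125, 128, 45, 143, 254] = 86 bb 7d 80 2d 8f fe is exactly B = 7 bytes: K' = 86 bb 7d 80 2d 8f fe.
K' ⊕ ipad = b0 8d 4b b6 1b b9 c8.  K' ⊕ opad = da e7 21 dc 71 d3 a2.
Inner input = (K'⊕ipad) ∥ m = b0 8d 4b b6 1b b9 c8 ∥ 67 6d 6e 62.
Inner hash: sum = 176+141+75+182+27+185+200+103+109+110+98 = 1406; mod 256 = 126 → 7e.
Outer input = (K'⊕opad) ∥ inner = da e7 21 dc 71 d3 a2 ∥ 7e.
Outer hash (tag): sum = 218+231+33+220+113+211+162+126 = 1314; mod 256 = 34 → 22.

22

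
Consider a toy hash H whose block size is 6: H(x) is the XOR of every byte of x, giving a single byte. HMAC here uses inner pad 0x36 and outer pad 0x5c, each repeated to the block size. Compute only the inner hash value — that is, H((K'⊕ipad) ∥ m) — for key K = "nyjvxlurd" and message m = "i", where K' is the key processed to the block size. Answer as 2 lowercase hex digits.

Key "nyjvxlurd" = 6e 79 6a 76 78 6c 75 72 64 is 9 bytes > B = 6, so hash it first: H(key) = 7c, then zero-pad to 6 bytes: K' = 7c 00 00 00 00 00.
K' ⊕ ipad = 4a 36 36 36 36 36.
Inner input = 4a 36 36 36 36 36 ∥ 69.
Inner hash: XOR 4a⊕36⊕36⊕36⊕36⊕36⊕69 = 15.

15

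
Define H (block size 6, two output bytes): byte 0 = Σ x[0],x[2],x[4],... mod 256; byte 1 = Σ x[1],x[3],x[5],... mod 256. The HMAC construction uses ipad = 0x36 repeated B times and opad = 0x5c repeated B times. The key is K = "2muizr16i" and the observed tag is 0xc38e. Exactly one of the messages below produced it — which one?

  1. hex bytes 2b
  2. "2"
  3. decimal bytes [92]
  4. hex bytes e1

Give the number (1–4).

1

Key "2muizr16i" = 32 6d 75 69 7a 72 31 36 69 is 9 bytes > B = 6, so hash it first: H(key) = bb 7e, then zero-pad to 6 bytes: K' = bb 7e 00 00 00 00.
K' ⊕ ipad = 8d 48 36 36 36 36; K' ⊕ opad = e7 22 5c 5c 5c 5c.
m1: inner = H(8d 48 36 36 36 36 2b) = 24 b4; tag = H(e7 22 5c 5c 5c 5c 24 b4) = c38e ← matches
m2: inner = H(8d 48 36 36 36 36 32) = 2b b4; tag = H(e7 22 5c 5c 5c 5c 2b b4) = ca8e
m3: inner = H(8d 48 36 36 36 36 5c) = 55 b4; tag = H(e7 22 5c 5c 5c 5c 55 b4) = f48e
m4: inner = H(8d 48 36 36 36 36 e1) = da b4; tag = H(e7 22 5c 5c 5c 5c da b4) = 798e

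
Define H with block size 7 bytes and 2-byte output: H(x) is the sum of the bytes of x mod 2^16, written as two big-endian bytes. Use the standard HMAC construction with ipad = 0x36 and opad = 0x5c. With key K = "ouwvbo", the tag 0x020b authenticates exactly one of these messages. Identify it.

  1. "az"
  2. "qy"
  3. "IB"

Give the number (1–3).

Key "ouwvbo" = 6f 75 77 76 62 6f is 6 bytes ≤ B = 7; zero-pad to 7 bytes: K' = 6f 75 77 76 62 6f 00.
K' ⊕ ipad = 59 43 41 40 54 59 36; K' ⊕ opad = 33 29 2b 2a 3e 33 5c.
m1: inner = H(59 43 41 40 54 59 36 61 7a) = 02 db; tag = H(33 29 2b 2a 3e 33 5c 02 db) = 025b
m2: inner = H(59 43 41 40 54 59 36 71 79) = 02 ea; tag = H(33 29 2b 2a 3e 33 5c 02 ea) = 026a
m3: inner = H(59 43 41 40 54 59 36 49 42) = 02 8b; tag = H(33 29 2b 2a 3e 33 5c 02 8b) = 020b ← matches

3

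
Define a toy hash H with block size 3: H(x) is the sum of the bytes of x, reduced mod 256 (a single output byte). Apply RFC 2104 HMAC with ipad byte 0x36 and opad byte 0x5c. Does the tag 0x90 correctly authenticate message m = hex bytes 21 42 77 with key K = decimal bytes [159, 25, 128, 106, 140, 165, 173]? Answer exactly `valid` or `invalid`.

Key decimal bytes [159, 25, 128, 106, 140, 165, 173] = 9f 19 80 6a 8c a5 ad is 7 bytes > B = 3, so hash it first: H(key) = 80, then zero-pad to 3 bytes: K' = 80 00 00.
K' ⊕ ipad = b6 36 36; K' ⊕ opad = dc 5c 5c.
Inner hash: sum = 182+54+54+33+66+119 = 508; mod 256 = 252 → fc.
Outer hash (recomputed tag): sum = 220+92+92+252 = 656; mod 256 = 144 → 90.
Recomputed tag = 90; claimed = 90 → match.

valid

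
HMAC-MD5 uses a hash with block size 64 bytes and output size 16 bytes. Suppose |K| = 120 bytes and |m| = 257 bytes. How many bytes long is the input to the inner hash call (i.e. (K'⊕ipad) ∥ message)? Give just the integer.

Key is 120 > 64 bytes, so it is hashed to 16 bytes then zero-padded to 64: |K'| = 64.
Inner input = (K'⊕ipad) ∥ m → 64 + 257 = 321 bytes.

321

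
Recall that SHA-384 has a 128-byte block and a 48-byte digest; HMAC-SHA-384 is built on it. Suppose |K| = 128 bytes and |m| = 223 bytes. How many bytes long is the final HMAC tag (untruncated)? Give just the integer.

The tag is one SHA-384 digest: 48 bytes.

48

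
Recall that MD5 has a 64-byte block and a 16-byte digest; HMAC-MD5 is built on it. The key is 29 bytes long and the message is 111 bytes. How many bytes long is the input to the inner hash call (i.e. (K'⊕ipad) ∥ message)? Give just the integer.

175

Key is 29 ≤ 64 bytes, zero-padded: |K'| = 64.
Inner input = (K'⊕ipad) ∥ m → 64 + 111 = 175 bytes.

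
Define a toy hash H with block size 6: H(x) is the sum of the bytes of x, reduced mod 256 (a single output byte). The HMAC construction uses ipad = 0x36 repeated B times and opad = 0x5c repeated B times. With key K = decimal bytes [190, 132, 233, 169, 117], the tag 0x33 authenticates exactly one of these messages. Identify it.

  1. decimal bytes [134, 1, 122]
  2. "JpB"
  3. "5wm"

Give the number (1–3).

3

Key decimal bytes [190, 132, 233, 169, 117] = be 84 e9 a9 75 is 5 bytes ≤ B = 6; zero-pad to 6 bytes: K' = be 84 e9 a9 75 00.
K' ⊕ ipad = 88 b2 df 9f 43 36; K' ⊕ opad = e2 d8 b5 f5 29 5c.
m1: inner = H(88 b2 df 9f 43 36 86 01 7a) = 32; tag = H(e2 d8 b5 f5 29 5c 32) = 1b
m2: inner = H(88 b2 df 9f 43 36 4a 70 42) = 2d; tag = H(e2 d8 b5 f5 29 5c 2d) = 16
m3: inner = H(88 b2 df 9f 43 36 35 77 6d) = 4a; tag = H(e2 d8 b5 f5 29 5c 4a) = 33 ← matches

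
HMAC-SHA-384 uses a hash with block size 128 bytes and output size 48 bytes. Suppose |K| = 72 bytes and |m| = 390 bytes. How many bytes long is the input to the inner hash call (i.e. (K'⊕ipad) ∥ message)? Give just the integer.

Key is 72 ≤ 128 bytes, zero-padded: |K'| = 128.
Inner input = (K'⊕ipad) ∥ m → 128 + 390 = 518 bytes.

518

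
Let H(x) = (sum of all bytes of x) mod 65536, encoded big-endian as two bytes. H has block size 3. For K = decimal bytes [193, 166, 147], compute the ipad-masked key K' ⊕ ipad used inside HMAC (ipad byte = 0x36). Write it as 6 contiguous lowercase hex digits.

f790a5

Key decimal bytes [193, 166, 147] = c1 a6 93 is exactly B = 3 bytes: K' = c1 a6 93.
XOR each byte with 0x36: c1⊕36=f7, a6⊕36=90, 93⊕36=a5.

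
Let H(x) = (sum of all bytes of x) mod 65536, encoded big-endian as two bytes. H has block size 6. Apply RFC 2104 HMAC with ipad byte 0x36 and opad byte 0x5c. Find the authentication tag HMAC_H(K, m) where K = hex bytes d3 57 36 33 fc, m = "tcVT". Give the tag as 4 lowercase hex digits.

Key hex bytes d3 57 36 33 fc is 5 bytes ≤ B = 6; zero-pad to 6 bytes: K' = d3 57 36 33 fc 00.
K' ⊕ ipad = e5 61 00 05 ca 36.  K' ⊕ opad = 8f 0b 6a 6f a0 5c.
Inner input = (K'⊕ipad) ∥ m = e5 61 00 05 ca 36 ∥ 74 63 56 54.
Inner hash: sum = 229+97+0+5+202+54+116+99+86+84 = 972 → 03 cc.
Outer input = (K'⊕opad) ∥ inner = 8f 0b 6a 6f a0 5c ∥ 03 cc.
Outer hash (tag): sum = 143+11+106+111+160+92+3+204 = 830 → 03 3e.

033e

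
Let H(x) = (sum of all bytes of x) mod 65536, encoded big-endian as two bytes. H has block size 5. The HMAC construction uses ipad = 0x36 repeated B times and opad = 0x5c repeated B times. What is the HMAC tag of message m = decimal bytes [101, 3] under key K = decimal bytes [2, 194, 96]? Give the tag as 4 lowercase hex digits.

0244

Key decimal bytes [2, 194, 96] = 02 c2 60 is 3 bytes ≤ B = 5; zero-pad to 5 bytes: K' = 02 c2 60 00 00.
K' ⊕ ipad = 34 f4 56 36 36.  K' ⊕ opad = 5e 9e 3c 5c 5c.
Inner input = (K'⊕ipad) ∥ m = 34 f4 56 36 36 ∥ 65 03.
Inner hash: sum = 52+244+86+54+54+101+3 = 594 → 02 52.
Outer input = (K'⊕opad) ∥ inner = 5e 9e 3c 5c 5c ∥ 02 52.
Outer hash (tag): sum = 94+158+60+92+92+2+82 = 580 → 02 44.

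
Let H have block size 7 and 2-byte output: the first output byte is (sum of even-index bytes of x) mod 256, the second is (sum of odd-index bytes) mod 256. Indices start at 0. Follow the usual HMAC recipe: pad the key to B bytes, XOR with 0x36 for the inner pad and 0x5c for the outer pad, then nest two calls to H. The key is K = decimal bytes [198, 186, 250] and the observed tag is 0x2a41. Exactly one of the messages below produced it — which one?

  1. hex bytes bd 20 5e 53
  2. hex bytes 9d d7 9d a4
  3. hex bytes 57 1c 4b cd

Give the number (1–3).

2

Key decimal bytes [198, 186, 250] = c6 ba fa is 3 bytes ≤ B = 7; zero-pad to 7 bytes: K' = c6 ba fa 00 00 00 00.
K' ⊕ ipad = f0 8c cc 36 36 36 36; K' ⊕ opad = 9a e6 a6 5c 5c 5c 5c.
m1: inner = H(f0 8c cc 36 36 36 36 bd 20 5e 53) = 9b 13; tag = H(9a e6 a6 5c 5c 5c 5c 9b 13) = 0b39
m2: inner = H(f0 8c cc 36 36 36 36 9d d7 9d a4) = a3 32; tag = H(9a e6 a6 5c 5c 5c 5c a3 32) = 2a41 ← matches
m3: inner = H(f0 8c cc 36 36 36 36 57 1c 4b cd) = 11 9a; tag = H(9a e6 a6 5c 5c 5c 5c 11 9a) = 92af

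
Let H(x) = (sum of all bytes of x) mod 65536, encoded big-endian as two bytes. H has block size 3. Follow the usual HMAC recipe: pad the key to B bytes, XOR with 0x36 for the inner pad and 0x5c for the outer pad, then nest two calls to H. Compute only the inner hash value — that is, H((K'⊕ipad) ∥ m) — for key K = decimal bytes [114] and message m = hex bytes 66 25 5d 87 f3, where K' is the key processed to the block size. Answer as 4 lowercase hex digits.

Key decimal bytes [114] = 72 is 1 byte ≤ B = 3; zero-pad to 3 bytes: K' = 72 00 00.
K' ⊕ ipad = 44 36 36.
Inner input = 44 36 36 ∥ 66 25 5d 87 f3.
Inner hash: sum = 68+54+54+102+37+93+135+243 = 786 → 03 12.

0312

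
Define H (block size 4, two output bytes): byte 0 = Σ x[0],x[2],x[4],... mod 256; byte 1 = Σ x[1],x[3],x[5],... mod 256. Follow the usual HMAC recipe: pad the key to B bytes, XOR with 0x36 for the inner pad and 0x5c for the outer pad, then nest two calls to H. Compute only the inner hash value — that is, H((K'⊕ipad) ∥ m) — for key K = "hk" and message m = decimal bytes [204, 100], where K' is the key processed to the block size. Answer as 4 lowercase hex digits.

Key "hk" = 68 6b is 2 bytes ≤ B = 4; zero-pad to 4 bytes: K' = 68 6b 00 00.
K' ⊕ ipad = 5e 5d 36 36.
Inner input = 5e 5d 36 36 ∥ cc 64.
Inner hash: even-index sum = 352 mod 256 = 96; odd-index sum = 247 mod 256 = 247 → 60 f7.

60f7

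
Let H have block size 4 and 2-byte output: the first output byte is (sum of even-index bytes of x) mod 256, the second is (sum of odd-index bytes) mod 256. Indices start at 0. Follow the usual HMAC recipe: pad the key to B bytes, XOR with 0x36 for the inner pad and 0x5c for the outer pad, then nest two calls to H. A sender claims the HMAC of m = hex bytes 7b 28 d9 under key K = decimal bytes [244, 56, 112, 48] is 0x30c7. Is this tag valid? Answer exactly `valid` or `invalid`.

Key decimal bytes [244, 56, 112, 48] = f4 38 70 30 is exactly B = 4 bytes: K' = f4 38 70 30.
K' ⊕ ipad = c2 0e 46 06; K' ⊕ opad = a8 64 2c 6c.
Inner hash: even-index sum = 604 mod 256 = 92; odd-index sum = 60 mod 256 = 60 → 5c 3c.
Outer hash (recomputed tag): even-index sum = 304 mod 256 = 48; odd-index sum = 268 mod 256 = 12 → 30 0c.
Recomputed tag = 300c; claimed = 30c7 → mismatch.

invalid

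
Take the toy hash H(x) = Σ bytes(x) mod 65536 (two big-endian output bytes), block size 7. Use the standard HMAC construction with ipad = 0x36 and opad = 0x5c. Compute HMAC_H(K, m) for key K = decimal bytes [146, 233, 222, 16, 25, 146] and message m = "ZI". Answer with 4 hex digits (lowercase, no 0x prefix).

Key decimal bytes [146, 233, 222, 16, 25, 146] = 92 e9 de 10 19 92 is 6 bytes ≤ B = 7; zero-pad to 7 bytes: K' = 92 e9 de 10 19 92 00.
K' ⊕ ipad = a4 df e8 26 2f a4 36.  K' ⊕ opad = ce b5 82 4c 45 ce 5c.
Inner input = (K'⊕ipad) ∥ m = a4 df e8 26 2f a4 36 ∥ 5a 49.
Inner hash: sum = 164+223+232+38+47+164+54+90+73 = 1085 → 04 3d.
Outer input = (K'⊕opad) ∥ inner = ce b5 82 4c 45 ce 5c ∥ 04 3d.
Outer hash (tag): sum = 206+181+130+76+69+206+92+4+61 = 1025 → 04 01.

0401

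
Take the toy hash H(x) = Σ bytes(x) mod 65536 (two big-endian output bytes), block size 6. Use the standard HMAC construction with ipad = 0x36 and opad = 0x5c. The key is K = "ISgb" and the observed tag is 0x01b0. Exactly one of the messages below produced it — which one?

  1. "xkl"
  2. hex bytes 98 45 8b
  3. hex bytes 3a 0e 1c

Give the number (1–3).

3

Key "ISgb" = 49 53 67 62 is 4 bytes ≤ B = 6; zero-pad to 6 bytes: K' = 49 53 67 62 00 00.
K' ⊕ ipad = 7f 65 51 54 36 36; K' ⊕ opad = 15 0f 3b 3e 5c 5c.
m1: inner = H(7f 65 51 54 36 36 78 6b 6c) = 03 44; tag = H(15 0f 3b 3e 5c 5c 03 44) = 019c
m2: inner = H(7f 65 51 54 36 36 98 45 8b) = 03 5d; tag = H(15 0f 3b 3e 5c 5c 03 5d) = 01b5
m3: inner = H(7f 65 51 54 36 36 3a 0e 1c) = 02 59; tag = H(15 0f 3b 3e 5c 5c 02 59) = 01b0 ← matches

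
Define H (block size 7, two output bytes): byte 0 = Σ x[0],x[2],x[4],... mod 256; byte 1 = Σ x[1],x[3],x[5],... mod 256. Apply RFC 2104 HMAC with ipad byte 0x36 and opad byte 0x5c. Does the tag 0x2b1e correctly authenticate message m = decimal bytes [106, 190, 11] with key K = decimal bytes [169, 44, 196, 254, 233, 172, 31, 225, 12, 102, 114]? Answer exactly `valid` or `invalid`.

Key decimal bytes [169, 44, 196, 254, 233, 172, 31, 225, 12, 102, 114] = a9 2c c4 fe e9 ac 1f e1 0c 66 72 is 11 bytes > B = 7, so hash it first: H(key) = f3 1d, then zero-pad to 7 bytes: K' = f3 1d 00 00 00 00 00.
K' ⊕ ipad = c5 2b 36 36 36 36 36; K' ⊕ opad = af 41 5c 5c 5c 5c 5c.
Inner hash: even-index sum = 549 mod 256 = 37; odd-index sum = 268 mod 256 = 12 → 25 0c.
Outer hash (recomputed tag): even-index sum = 463 mod 256 = 207; odd-index sum = 286 mod 256 = 30 → cf 1e.
Recomputed tag = cf1e; claimed = 2b1e → mismatch.

invalid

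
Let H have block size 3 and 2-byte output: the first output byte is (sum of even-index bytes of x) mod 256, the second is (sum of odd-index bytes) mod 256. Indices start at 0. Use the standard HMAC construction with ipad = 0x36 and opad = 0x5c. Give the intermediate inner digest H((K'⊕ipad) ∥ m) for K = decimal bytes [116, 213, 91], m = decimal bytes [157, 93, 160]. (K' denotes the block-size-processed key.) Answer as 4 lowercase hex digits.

0c20

Key decimal bytes [116, 213, 91] = 74 d5 5b is exactly B = 3 bytes: K' = 74 d5 5b.
K' ⊕ ipad = 42 e3 6d.
Inner input = 42 e3 6d ∥ 9d 5d a0.
Inner hash: even-index sum = 268 mod 256 = 12; odd-index sum = 544 mod 256 = 32 → 0c 20.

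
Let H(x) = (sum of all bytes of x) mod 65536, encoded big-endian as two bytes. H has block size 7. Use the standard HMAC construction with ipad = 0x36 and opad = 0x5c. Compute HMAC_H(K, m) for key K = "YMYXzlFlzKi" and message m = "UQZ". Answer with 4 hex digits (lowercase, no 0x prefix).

02d2

Key "YMYXzlFlzKi" = 59 4d 59 58 7a 6c 46 6c 7a 4b 69 is 11 bytes > B = 7, so hash it first: H(key) = 04 1d, then zero-pad to 7 bytes: K' = 04 1d 00 00 00 00 00.
K' ⊕ ipad = 32 2b 36 36 36 36 36.  K' ⊕ opad = 58 41 5c 5c 5c 5c 5c.
Inner input = (K'⊕ipad) ∥ m = 32 2b 36 36 36 36 36 ∥ 55 51 5a.
Inner hash: sum = 50+43+54+54+54+54+54+85+81+90 = 619 → 02 6b.
Outer input = (K'⊕opad) ∥ inner = 58 41 5c 5c 5c 5c 5c ∥ 02 6b.
Outer hash (tag): sum = 88+65+92+92+92+92+92+2+107 = 722 → 02 d2.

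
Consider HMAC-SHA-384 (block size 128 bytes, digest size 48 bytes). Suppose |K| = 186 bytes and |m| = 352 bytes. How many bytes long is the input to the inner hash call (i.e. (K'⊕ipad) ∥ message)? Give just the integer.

480

Key is 186 > 128 bytes, so it is hashed to 48 bytes then zero-padded to 128: |K'| = 128.
Inner input = (K'⊕ipad) ∥ m → 128 + 352 = 480 bytes.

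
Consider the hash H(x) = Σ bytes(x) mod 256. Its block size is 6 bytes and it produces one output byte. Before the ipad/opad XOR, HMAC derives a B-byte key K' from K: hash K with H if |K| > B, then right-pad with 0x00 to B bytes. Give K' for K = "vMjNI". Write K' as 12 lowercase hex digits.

764d6a4e4900

Key "vMjNI" = 76 4d 6a 4e 49 is 5 bytes ≤ B = 6; zero-pad to 6 bytes: K' = 76 4d 6a 4e 49 00.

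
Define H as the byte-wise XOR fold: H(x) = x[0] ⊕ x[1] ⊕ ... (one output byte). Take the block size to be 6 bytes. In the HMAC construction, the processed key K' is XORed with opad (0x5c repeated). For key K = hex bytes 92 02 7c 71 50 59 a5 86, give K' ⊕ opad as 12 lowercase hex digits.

eb5c5c5c5c5c

Key hex bytes 92 02 7c 71 50 59 a5 86 is 8 bytes > B = 6, so hash it first: H(key) = b7, then zero-pad to 6 bytes: K' = b7 00 00 00 00 00.
XOR each byte with 0x5c: b7⊕5c=eb, 00⊕5c=5c, 00⊕5c=5c, 00⊕5c=5c, 00⊕5c=5c, 00⊕5c=5c.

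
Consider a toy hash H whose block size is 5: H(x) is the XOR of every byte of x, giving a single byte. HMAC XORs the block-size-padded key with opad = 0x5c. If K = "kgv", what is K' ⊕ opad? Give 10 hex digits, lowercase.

Key "kgv" = 6b 67 76 is 3 bytes ≤ B = 5; zero-pad to 5 bytes: K' = 6b 67 76 00 00.
XOR each byte with 0x5c: 6b⊕5c=37, 67⊕5c=3b, 76⊕5c=2a, 00⊕5c=5c, 00⊕5c=5c.

373b2a5c5c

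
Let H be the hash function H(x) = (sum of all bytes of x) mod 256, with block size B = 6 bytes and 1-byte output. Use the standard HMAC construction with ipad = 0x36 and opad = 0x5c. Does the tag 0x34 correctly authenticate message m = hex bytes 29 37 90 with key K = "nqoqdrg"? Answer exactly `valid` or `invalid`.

valid

Key "nqoqdrg" = 6e 71 6f 71 64 72 67 is 7 bytes > B = 6, so hash it first: H(key) = fc, then zero-pad to 6 bytes: K' = fc 00 00 00 00 00.
K' ⊕ ipad = ca 36 36 36 36 36; K' ⊕ opad = a0 5c 5c 5c 5c 5c.
Inner hash: sum = 202+54+54+54+54+54+41+55+144 = 712; mod 256 = 200 → c8.
Outer hash (recomputed tag): sum = 160+92+92+92+92+92+200 = 820; mod 256 = 52 → 34.
Recomputed tag = 34; claimed = 34 → match.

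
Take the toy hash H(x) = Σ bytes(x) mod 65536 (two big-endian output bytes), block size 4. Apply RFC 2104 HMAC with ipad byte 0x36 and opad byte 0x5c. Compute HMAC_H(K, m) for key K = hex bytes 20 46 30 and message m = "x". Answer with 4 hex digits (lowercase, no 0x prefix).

Key hex bytes 20 46 30 is 3 bytes ≤ B = 4; zero-pad to 4 bytes: K' = 20 46 30 00.
K' ⊕ ipad = 16 70 06 36.  K' ⊕ opad = 7c 1a 6c 5c.
Inner input = (K'⊕ipad) ∥ m = 16 70 06 36 ∥ 78.
Inner hash: sum = 22+112+6+54+120 = 314 → 01 3a.
Outer input = (K'⊕opad) ∥ inner = 7c 1a 6c 5c ∥ 01 3a.
Outer hash (tag): sum = 124+26+108+92+1+58 = 409 → 01 99.

0199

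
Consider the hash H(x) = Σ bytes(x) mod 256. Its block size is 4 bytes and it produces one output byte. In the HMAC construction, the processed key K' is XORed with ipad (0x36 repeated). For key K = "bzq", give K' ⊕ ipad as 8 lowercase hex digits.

Key "bzq" = 62 7a 71 is 3 bytes ≤ B = 4; zero-pad to 4 bytes: K' = 62 7a 71 00.
XOR each byte with 0x36: 62⊕36=54, 7a⊕36=4c, 71⊕36=47, 00⊕36=36.

544c4736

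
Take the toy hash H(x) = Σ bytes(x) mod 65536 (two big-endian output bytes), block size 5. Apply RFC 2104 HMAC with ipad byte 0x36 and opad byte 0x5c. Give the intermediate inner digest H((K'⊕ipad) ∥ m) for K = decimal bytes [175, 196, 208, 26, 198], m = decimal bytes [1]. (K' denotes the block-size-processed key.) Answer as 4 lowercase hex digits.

Key decimal bytes [175, 196, 208, 26, 198] = af c4 d0 1a c6 is exactly B = 5 bytes: K' = af c4 d0 1a c6.
K' ⊕ ipad = 99 f2 e6 2c f0.
Inner input = 99 f2 e6 2c f0 ∥ 01.
Inner hash: sum = 153+242+230+44+240+1 = 910 → 03 8e.

038e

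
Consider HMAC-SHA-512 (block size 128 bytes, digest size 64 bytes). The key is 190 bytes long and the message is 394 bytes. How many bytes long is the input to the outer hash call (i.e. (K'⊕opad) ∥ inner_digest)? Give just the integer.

192

Key is 190 > 128 bytes, so it is hashed to 64 bytes then zero-padded to 128: |K'| = 128.
Outer input = (K'⊕opad) ∥ H(inner) → 128 + 64 = 192 bytes.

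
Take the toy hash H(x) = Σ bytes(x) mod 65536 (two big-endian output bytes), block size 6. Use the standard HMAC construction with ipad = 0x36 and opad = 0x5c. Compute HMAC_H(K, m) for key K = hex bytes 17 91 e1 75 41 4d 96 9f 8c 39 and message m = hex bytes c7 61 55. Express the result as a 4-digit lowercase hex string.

02dc

Key hex bytes 17 91 e1 75 41 4d 96 9f 8c 39 is 10 bytes > B = 6, so hash it first: H(key) = 04 86, then zero-pad to 6 bytes: K' = 04 86 00 00 00 00.
K' ⊕ ipad = 32 b0 36 36 36 36.  K' ⊕ opad = 58 da 5c 5c 5c 5c.
Inner input = (K'⊕ipad) ∥ m = 32 b0 36 36 36 36 ∥ c7 61 55.
Inner hash: sum = 50+176+54+54+54+54+199+97+85 = 823 → 03 37.
Outer input = (K'⊕opad) ∥ inner = 58 da 5c 5c 5c 5c ∥ 03 37.
Outer hash (tag): sum = 88+218+92+92+92+92+3+55 = 732 → 02 dc.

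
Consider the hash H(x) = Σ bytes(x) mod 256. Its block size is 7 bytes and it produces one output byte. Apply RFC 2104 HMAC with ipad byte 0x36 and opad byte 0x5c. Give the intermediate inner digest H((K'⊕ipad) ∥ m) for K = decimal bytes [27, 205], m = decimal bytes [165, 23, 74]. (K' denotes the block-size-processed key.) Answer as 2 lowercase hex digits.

Key decimal bytes [27, 205] = 1b cd is 2 bytes ≤ B = 7; zero-pad to 7 bytes: K' = 1b cd 00 00 00 00 00.
K' ⊕ ipad = 2d fb 36 36 36 36 36.
Inner input = 2d fb 36 36 36 36 36 ∥ a5 17 4a.
Inner hash: sum = 45+251+54+54+54+54+54+165+23+74 = 828; mod 256 = 60 → 3c.

3c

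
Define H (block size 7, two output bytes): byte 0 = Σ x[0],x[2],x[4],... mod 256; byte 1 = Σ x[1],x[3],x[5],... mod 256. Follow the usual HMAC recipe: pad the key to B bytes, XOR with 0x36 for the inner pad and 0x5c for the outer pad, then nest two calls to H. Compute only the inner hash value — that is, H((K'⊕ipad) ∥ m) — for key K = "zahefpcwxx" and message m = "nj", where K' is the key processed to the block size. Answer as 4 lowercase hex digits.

Key "zahefpcwxx" = 7a 61 68 65 66 70 63 77 78 78 is 10 bytes > B = 7, so hash it first: H(key) = 23 25, then zero-pad to 7 bytes: K' = 23 25 00 00 00 00 00.
K' ⊕ ipad = 15 13 36 36 36 36 36.
Inner input = 15 13 36 36 36 36 36 ∥ 6e 6a.
Inner hash: even-index sum = 289 mod 256 = 33; odd-index sum = 237 mod 256 = 237 → 21 ed.

21ed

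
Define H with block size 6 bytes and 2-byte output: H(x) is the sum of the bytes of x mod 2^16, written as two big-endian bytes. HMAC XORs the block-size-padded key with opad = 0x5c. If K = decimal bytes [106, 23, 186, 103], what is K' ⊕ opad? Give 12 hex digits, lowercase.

Key decimal bytes [106, 23, 186, 103] = 6a 17 ba 67 is 4 bytes ≤ B = 6; zero-pad to 6 bytes: K' = 6a 17 ba 67 00 00.
XOR each byte with 0x5c: 6a⊕5c=36, 17⊕5c=4b, ba⊕5c=e6, 67⊕5c=3b, 00⊕5c=5c, 00⊕5c=5c.

364be63b5c5c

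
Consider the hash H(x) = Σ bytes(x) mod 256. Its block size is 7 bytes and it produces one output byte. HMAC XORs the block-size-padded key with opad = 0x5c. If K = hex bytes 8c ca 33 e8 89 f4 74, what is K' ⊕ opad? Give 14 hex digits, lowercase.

d0966fb4d5a828

Key hex bytes 8c ca 33 e8 89 f4 74 is exactly B = 7 bytes: K' = 8c ca 33 e8 89 f4 74.
XOR each byte with 0x5c: 8c⊕5c=d0, ca⊕5c=96, 33⊕5c=6f, e8⊕5c=b4, 89⊕5c=d5, f4⊕5c=a8, 74⊕5c=28.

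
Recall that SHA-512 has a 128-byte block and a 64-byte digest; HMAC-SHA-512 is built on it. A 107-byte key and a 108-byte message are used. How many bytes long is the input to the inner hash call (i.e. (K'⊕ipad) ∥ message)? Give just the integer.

236

Key is 107 ≤ 128 bytes, zero-padded: |K'| = 128.
Inner input = (K'⊕ipad) ∥ m → 128 + 108 = 236 bytes.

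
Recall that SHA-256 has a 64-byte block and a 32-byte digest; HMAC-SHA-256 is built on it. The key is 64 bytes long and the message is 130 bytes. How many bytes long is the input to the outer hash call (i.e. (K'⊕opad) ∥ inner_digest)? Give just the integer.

Key is 64 ≤ 64 bytes, zero-padded: |K'| = 64.
Outer input = (K'⊕opad) ∥ H(inner) → 64 + 32 = 96 bytes.

96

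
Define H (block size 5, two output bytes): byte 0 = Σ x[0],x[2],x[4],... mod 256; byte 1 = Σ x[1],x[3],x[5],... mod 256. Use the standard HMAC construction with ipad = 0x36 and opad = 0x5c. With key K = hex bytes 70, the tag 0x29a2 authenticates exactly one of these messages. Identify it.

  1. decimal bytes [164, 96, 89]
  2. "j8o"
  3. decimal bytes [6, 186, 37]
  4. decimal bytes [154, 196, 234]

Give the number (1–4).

Key hex bytes 70 is 1 byte ≤ B = 5; zero-pad to 5 bytes: K' = 70 00 00 00 00.
K' ⊕ ipad = 46 36 36 36 36; K' ⊕ opad = 2c 5c 5c 5c 5c.
m1: inner = H(46 36 36 36 36 a4 60 59) = 12 69; tag = H(2c 5c 5c 5c 5c 12 69) = 4dca
m2: inner = H(46 36 36 36 36 6a 38 6f) = ea 45; tag = H(2c 5c 5c 5c 5c ea 45) = 29a2 ← matches
m3: inner = H(46 36 36 36 36 06 ba 25) = 6c 97; tag = H(2c 5c 5c 5c 5c 6c 97) = 7b24
m4: inner = H(46 36 36 36 36 9a c4 ea) = 76 f0; tag = H(2c 5c 5c 5c 5c 76 f0) = d42e

2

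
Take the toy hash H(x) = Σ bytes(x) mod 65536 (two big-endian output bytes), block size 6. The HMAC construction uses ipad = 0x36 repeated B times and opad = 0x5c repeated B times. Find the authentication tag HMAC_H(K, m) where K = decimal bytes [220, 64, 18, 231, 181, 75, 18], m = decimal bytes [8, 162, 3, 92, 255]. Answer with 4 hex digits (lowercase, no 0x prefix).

Key decimal bytes [220, 64, 18, 231, 181, 75, 18] = dc 40 12 e7 b5 4b 12 is 7 bytes > B = 6, so hash it first: H(key) = 03 27, then zero-pad to 6 bytes: K' = 03 27 00 00 00 00.
K' ⊕ ipad = 35 11 36 36 36 36.  K' ⊕ opad = 5f 7b 5c 5c 5c 5c.
Inner input = (K'⊕ipad) ∥ m = 35 11 36 36 36 36 ∥ 08 a2 03 5c ff.
Inner hash: sum = 53+17+54+54+54+54+8+162+3+92+255 = 806 → 03 26.
Outer input = (K'⊕opad) ∥ inner = 5f 7b 5c 5c 5c 5c ∥ 03 26.
Outer hash (tag): sum = 95+123+92+92+92+92+3+38 = 627 → 02 73.

0273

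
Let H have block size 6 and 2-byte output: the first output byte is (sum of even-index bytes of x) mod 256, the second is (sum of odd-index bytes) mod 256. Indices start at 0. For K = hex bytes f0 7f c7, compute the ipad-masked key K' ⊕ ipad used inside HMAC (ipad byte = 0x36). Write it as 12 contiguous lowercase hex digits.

Key hex bytes f0 7f c7 is 3 bytes ≤ B = 6; zero-pad to 6 bytes: K' = f0 7f c7 00 00 00.
XOR each byte with 0x36: f0⊕36=c6, 7f⊕36=49, c7⊕36=f1, 00⊕36=36, 00⊕36=36, 00⊕36=36.

c649f1363636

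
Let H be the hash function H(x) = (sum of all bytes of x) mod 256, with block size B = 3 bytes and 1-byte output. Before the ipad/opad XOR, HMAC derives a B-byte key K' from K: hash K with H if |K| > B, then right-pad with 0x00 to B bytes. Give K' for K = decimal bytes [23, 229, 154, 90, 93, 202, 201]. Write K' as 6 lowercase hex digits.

|K| = 7 > B = 3, so first hash the key.
H(K): sum = 23+229+154+90+93+202+201 = 992; mod 256 = 224 → e0.
Zero-pad H(K) = e0 to 3 bytes: K' = e0 00 00.

e00000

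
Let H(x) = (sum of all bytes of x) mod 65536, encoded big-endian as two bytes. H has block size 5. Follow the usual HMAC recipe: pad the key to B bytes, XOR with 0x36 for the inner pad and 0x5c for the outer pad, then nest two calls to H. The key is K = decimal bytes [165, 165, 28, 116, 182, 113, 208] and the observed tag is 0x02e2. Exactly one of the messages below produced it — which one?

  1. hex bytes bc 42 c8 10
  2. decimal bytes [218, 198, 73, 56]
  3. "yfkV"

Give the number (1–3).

Key decimal bytes [165, 165, 28, 116, 182, 113, 208] = a5 a5 1c 74 b6 71 d0 is 7 bytes > B = 5, so hash it first: H(key) = 03 d1, then zero-pad to 5 bytes: K' = 03 d1 00 00 00.
K' ⊕ ipad = 35 e7 36 36 36; K' ⊕ opad = 5f 8d 5c 5c 5c.
m1: inner = H(35 e7 36 36 36 bc 42 c8 10) = 03 94; tag = H(5f 8d 5c 5c 5c 03 94) = 0297
m2: inner = H(35 e7 36 36 36 da c6 49 38) = 03 df; tag = H(5f 8d 5c 5c 5c 03 df) = 02e2 ← matches
m3: inner = H(35 e7 36 36 36 79 66 6b 56) = 03 5e; tag = H(5f 8d 5c 5c 5c 03 5e) = 0261

2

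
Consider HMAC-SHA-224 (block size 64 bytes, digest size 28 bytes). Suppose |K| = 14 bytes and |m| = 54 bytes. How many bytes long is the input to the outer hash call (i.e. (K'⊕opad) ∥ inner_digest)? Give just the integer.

Key is 14 ≤ 64 bytes, zero-padded: |K'| = 64.
Outer input = (K'⊕opad) ∥ H(inner) → 64 + 28 = 92 bytes.

92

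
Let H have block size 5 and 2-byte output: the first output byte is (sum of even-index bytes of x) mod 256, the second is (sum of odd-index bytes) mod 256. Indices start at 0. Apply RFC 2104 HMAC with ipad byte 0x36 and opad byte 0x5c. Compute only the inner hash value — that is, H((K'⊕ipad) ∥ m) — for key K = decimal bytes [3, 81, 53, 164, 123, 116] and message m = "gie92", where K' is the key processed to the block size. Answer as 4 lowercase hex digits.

Key decimal bytes [3, 81, 53, 164, 123, 116] = 03 51 35 a4 7b 74 is 6 bytes > B = 5, so hash it first: H(key) = b3 69, then zero-pad to 5 bytes: K' = b3 69 00 00 00.
K' ⊕ ipad = 85 5f 36 36 36.
Inner input = 85 5f 36 36 36 ∥ 67 69 65 39 32.
Inner hash: even-index sum = 403 mod 256 = 147; odd-index sum = 403 mod 256 = 147 → 93 93.

9393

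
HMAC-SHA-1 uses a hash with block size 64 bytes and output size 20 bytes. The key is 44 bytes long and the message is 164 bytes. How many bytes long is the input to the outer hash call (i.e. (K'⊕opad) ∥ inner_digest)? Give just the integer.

Key is 44 ≤ 64 bytes, zero-padded: |K'| = 64.
Outer input = (K'⊕opad) ∥ H(inner) → 64 + 20 = 84 bytes.

84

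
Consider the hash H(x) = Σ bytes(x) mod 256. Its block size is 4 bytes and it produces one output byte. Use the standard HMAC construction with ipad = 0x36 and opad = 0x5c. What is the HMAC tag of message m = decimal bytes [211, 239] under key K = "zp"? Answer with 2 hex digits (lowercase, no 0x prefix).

Key "zp" = 7a 70 is 2 bytes ≤ B = 4; zero-pad to 4 bytes: K' = 7a 70 00 00.
K' ⊕ ipad = 4c 46 36 36.  K' ⊕ opad = 26 2c 5c 5c.
Inner input = (K'⊕ipad) ∥ m = 4c 46 36 36 ∥ d3 ef.
Inner hash: sum = 76+70+54+54+211+239 = 704; mod 256 = 192 → c0.
Outer input = (K'⊕opad) ∥ inner = 26 2c 5c 5c ∥ c0.
Outer hash (tag): sum = 38+44+92+92+192 = 458; mod 256 = 202 → ca.

ca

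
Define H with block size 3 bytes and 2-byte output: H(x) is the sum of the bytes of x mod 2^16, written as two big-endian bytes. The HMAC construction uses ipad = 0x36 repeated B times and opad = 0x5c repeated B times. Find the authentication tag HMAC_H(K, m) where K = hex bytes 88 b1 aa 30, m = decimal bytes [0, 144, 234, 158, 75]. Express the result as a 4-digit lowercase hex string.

01fd

Key hex bytes 88 b1 aa 30 is 4 bytes > B = 3, so hash it first: H(key) = 02 13, then zero-pad to 3 bytes: K' = 02 13 00.
K' ⊕ ipad = 34 25 36.  K' ⊕ opad = 5e 4f 5c.
Inner input = (K'⊕ipad) ∥ m = 34 25 36 ∥ 00 90 ea 9e 4b.
Inner hash: sum = 52+37+54+0+144+234+158+75 = 754 → 02 f2.
Outer input = (K'⊕opad) ∥ inner = 5e 4f 5c ∥ 02 f2.
Outer hash (tag): sum = 94+79+92+2+242 = 509 → 01 fd.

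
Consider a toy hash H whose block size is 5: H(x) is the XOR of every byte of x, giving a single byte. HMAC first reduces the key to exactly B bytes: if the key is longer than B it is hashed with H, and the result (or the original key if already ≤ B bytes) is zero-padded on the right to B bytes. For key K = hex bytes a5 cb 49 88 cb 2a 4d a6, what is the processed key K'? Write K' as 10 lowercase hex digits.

|K| = 8 > B = 5, so first hash the key.
H(K): XOR a5⊕cb⊕49⊕88⊕cb⊕2a⊕4d⊕a6 = a5.
Zero-pad H(K) = a5 to 5 bytes: K' = a5 00 00 00 00.

a500000000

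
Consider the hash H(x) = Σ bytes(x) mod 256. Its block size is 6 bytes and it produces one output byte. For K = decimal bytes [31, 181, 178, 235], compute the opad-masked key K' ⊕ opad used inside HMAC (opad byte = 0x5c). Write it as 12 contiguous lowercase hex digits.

Key decimal bytes [31, 181, 178, 235] = 1f b5 b2 eb is 4 bytes ≤ B = 6; zero-pad to 6 bytes: K' = 1f b5 b2 eb 00 00.
XOR each byte with 0x5c: 1f⊕5c=43, b5⊕5c=e9, b2⊕5c=ee, eb⊕5c=b7, 00⊕5c=5c, 00⊕5c=5c.

43e9eeb75c5c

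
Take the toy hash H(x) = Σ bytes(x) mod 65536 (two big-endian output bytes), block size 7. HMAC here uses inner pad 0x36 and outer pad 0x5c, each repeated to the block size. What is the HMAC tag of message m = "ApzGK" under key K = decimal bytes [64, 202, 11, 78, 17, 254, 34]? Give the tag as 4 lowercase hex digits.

0373

Key decimal bytes [64, 202, 11, 78, 17, 254, 34] = 40 ca 0b 4e 11 fe 22 is exactly B = 7 bytes: K' = 40 ca 0b 4e 11 fe 22.
K' ⊕ ipad = 76 fc 3d 78 27 c8 14.  K' ⊕ opad = 1c 96 57 12 4d a2 7e.
Inner input = (K'⊕ipad) ∥ m = 76 fc 3d 78 27 c8 14 ∥ 41 70 7a 47 4b.
Inner hash: sum = 118+252+61+120+39+200+20+65+112+122+71+75 = 1255 → 04 e7.
Outer input = (K'⊕opad) ∥ inner = 1c 96 57 12 4d a2 7e ∥ 04 e7.
Outer hash (tag): sum = 28+150+87+18+77+162+126+4+231 = 883 → 03 73.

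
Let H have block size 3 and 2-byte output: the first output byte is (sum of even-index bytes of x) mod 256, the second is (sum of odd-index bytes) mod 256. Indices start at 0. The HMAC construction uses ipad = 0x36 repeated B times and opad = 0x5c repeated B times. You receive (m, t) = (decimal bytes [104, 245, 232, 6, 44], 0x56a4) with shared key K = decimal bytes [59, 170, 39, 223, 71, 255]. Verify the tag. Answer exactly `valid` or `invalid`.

Key decimal bytes [59, 170, 39, 223, 71, 255] = 3b aa 27 df 47 ff is 6 bytes > B = 3, so hash it first: H(key) = a9 88, then zero-pad to 3 bytes: K' = a9 88 00.
K' ⊕ ipad = 9f be 36; K' ⊕ opad = f5 d4 5c.
Inner hash: even-index sum = 464 mod 256 = 208; odd-index sum = 570 mod 256 = 58 → d0 3a.
Outer hash (recomputed tag): even-index sum = 395 mod 256 = 139; odd-index sum = 420 mod 256 = 164 → 8b a4.
Recomputed tag = 8ba4; claimed = 56a4 → mismatch.

invalid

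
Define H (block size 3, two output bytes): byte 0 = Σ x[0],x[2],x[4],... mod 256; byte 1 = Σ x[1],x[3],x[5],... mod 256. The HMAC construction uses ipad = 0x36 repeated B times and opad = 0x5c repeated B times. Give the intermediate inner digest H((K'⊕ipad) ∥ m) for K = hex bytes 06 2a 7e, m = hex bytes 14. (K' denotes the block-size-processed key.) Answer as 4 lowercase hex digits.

Key hex bytes 06 2a 7e is exactly B = 3 bytes: K' = 06 2a 7e.
K' ⊕ ipad = 30 1c 48.
Inner input = 30 1c 48 ∥ 14.
Inner hash: even-index sum = 120 mod 256 = 120; odd-index sum = 48 mod 256 = 48 → 78 30.

7830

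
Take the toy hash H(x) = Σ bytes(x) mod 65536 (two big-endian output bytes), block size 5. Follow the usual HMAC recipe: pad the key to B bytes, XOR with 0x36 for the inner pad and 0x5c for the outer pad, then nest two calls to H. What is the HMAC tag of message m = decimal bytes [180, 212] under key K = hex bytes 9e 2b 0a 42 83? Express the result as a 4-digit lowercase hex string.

Key hex bytes 9e 2b 0a 42 83 is exactly B = 5 bytes: K' = 9e 2b 0a 42 83.
K' ⊕ ipad = a8 1d 3c 74 b5.  K' ⊕ opad = c2 77 56 1e df.
Inner input = (K'⊕ipad) ∥ m = a8 1d 3c 74 b5 ∥ b4 d4.
Inner hash: sum = 168+29+60+116+181+180+212 = 946 → 03 b2.
Outer input = (K'⊕opad) ∥ inner = c2 77 56 1e df ∥ 03 b2.
Outer hash (tag): sum = 194+119+86+30+223+3+178 = 833 → 03 41.

0341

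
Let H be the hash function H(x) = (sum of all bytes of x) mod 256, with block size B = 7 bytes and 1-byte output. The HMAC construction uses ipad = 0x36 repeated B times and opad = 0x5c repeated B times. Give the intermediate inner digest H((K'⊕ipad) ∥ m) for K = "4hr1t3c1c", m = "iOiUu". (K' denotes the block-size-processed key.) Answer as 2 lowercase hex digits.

Key "4hr1t3c1c" = 34 68 72 31 74 33 63 31 63 is 9 bytes > B = 7, so hash it first: H(key) = dd, then zero-pad to 7 bytes: K' = dd 00 00 00 00 00 00.
K' ⊕ ipad = eb 36 36 36 36 36 36.
Inner input = eb 36 36 36 36 36 36 ∥ 69 4f 69 55 75.
Inner hash: sum = 235+54+54+54+54+54+54+105+79+105+85+117 = 1050; mod 256 = 26 → 1a.

1a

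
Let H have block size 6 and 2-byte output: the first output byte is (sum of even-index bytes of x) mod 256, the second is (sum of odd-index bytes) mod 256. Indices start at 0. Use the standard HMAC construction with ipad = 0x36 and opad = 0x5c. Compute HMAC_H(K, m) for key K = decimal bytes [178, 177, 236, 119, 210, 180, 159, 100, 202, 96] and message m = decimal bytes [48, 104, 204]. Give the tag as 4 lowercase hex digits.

Key decimal bytes [178, 177, 236, 119, 210, 180, 159, 100, 202, 96] = b2 b1 ec 77 d2 b4 9f 64 ca 60 is 10 bytes > B = 6, so hash it first: H(key) = d9 a0, then zero-pad to 6 bytes: K' = d9 a0 00 00 00 00.
K' ⊕ ipad = ef 96 36 36 36 36.  K' ⊕ opad = 85 fc 5c 5c 5c 5c.
Inner input = (K'⊕ipad) ∥ m = ef 96 36 36 36 36 ∥ 30 68 cc.
Inner hash: even-index sum = 599 mod 256 = 87; odd-index sum = 362 mod 256 = 106 → 57 6a.
Outer input = (K'⊕opad) ∥ inner = 85 fc 5c 5c 5c 5c ∥ 57 6a.
Outer hash (tag): even-index sum = 404 mod 256 = 148; odd-index sum = 542 mod 256 = 30 → 94 1e.

941e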